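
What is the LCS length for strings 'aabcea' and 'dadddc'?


DP table for LCS of 'aabcea' and 'dadddc':
       d  a  d  d  d  c
    0  0  0  0  0  0  0
  a 0  0  1  1  1  1  1
  a 0  0  1  1  1  1  1
  b 0  0  1  1  1  1  1
  c 0  0  1  1  1  1  2
  e 0  0  1  1  1  1  2
  a 0  0  1  1  1  1  2
LCS: 'ac'
LCS length = 2

2


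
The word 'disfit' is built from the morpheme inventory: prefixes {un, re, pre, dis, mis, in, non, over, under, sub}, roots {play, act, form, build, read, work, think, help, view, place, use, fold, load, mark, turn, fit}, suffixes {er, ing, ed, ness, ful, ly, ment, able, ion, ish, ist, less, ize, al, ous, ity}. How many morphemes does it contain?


Segmenting 'disfit' against the inventory:
  'dis' -> prefix (morpheme 1)
  'fit' -> root (morpheme 2)
Total morphemes: 2

2


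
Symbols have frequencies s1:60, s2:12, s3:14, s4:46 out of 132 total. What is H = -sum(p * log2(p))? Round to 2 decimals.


Computing entropy H = -sum(p_i * log2(p_i)):
  s1: p = 60/132 = 0.4545, -p*log2(p) = 0.5170
  s2: p = 12/132 = 0.0909, -p*log2(p) = 0.3145
  s3: p = 14/132 = 0.1061, -p*log2(p) = 0.3433
  s4: p = 46/132 = 0.3485, -p*log2(p) = 0.5300
H = sum of terms = 1.7048
Rounded to 2 decimals: 1.70

1.70


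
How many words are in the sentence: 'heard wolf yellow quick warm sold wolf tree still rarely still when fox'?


Counting words by splitting on spaces:
  Word 1: 'heard'
  Word 2: 'wolf'
  Word 3: 'yellow'
  Word 4: 'quick'
  Word 5: 'warm'
  Word 6: 'sold'
  Word 7: 'wolf'
  Word 8: 'tree'
  Word 9: 'still'
  Word 10: 'rarely'
  Word 11: 'still'
  Word 12: 'when'
  Word 13: 'fox'
Total words: 13

13


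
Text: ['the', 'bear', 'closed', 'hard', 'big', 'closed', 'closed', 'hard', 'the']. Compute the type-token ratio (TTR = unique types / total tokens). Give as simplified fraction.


Tokens: 9
Unique types: ('bear', 'big', 'closed', 'hard', 'the') = 5
TTR = 5/9
Already in lowest terms.

5/9


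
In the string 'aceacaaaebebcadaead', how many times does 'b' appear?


Scanning 'aceacaaaebebcadaead' for 'b':
  Position 9: 'b' -> MATCH (count: 1)
  Position 11: 'b' -> MATCH (count: 2)
Total occurrences of 'b': 2

2


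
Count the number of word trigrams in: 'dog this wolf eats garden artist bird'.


Word trigrams from [7] words:
  Trigram 1: (dog this wolf)
  Trigram 2: (this wolf eats)
  Trigram 3: (wolf eats garden)
  Trigram 4: (eats garden artist)
  Trigram 5: (garden artist bird)
Total word trigrams: 7 - 2 = 5

5


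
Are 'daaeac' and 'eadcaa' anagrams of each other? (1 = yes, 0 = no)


Sort characters of 'daaeac': 'aaacde'
Sort characters of 'eadcaa': 'aaacde'
Sorted forms match -> they ARE anagrams
Result: 1

1


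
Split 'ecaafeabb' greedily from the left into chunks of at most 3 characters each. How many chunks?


'ecaafeabb' has 9 characters.
Chunking with max size 3:
  Chunk 1: 'eca' (positions 0-2)
  Chunk 2: 'afe' (positions 3-5)
  Chunk 3: 'abb' (positions 6-8)
Total chunks: ceil(9 / 3) = 3

3


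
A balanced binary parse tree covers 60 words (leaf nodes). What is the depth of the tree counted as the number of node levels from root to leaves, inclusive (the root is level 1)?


In a balanced binary tree with n leaves the deepest leaf is ceil(log2(n)) edges below the root,
so counting node levels inclusive of root and leaves gives ceil(log2(n)) + 1 levels.
log2(60) = 5.9069
ceil(5.9069) = 6
levels = 6 + 1 = 7

7


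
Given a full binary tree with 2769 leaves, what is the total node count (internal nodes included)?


Leaf nodes (terminals): 2769
Internal nodes = n - 1 = 2769 - 1 = 2768
Total = leaves + internal = 2769 + 2768 = 5537

5537


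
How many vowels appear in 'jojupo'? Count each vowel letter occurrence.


Scanning each character of 'jojupo':
  Position 1: 'j' -> consonant (running count: 0)
  Position 2: 'o' -> vowel (running count: 1)
  Position 3: 'j' -> consonant (running count: 1)
  Position 4: 'u' -> vowel (running count: 2)
  Position 5: 'p' -> consonant (running count: 2)
  Position 6: 'o' -> vowel (running count: 3)
Total vowels: 3

3


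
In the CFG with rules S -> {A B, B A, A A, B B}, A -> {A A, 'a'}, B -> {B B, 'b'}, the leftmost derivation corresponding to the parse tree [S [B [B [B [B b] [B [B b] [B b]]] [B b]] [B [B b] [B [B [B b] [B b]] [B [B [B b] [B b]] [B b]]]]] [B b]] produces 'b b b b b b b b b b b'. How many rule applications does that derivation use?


Every bracketed nonterminal node [X ...] in the tree is produced by exactly one rule application.
Reading the tree off as a leftmost derivation:
  Step 1: S  =>  B B   (applied S -> B B)
  Step 2: B B  =>  B B B   (applied B -> B B)
  Step 3: B B B  =>  B B B B   (applied B -> B B)
  Step 4: B B B B  =>  B B B B B   (applied B -> B B)
  Step 5: B B B B B  =>  b B B B B   (applied B -> b)
  Step 6: b B B B B  =>  b B B B B B   (applied B -> B B)
  Step 7: b B B B B B  =>  b b B B B B   (applied B -> b)
  Step 8: b b B B B B  =>  b b b B B B   (applied B -> b)
  Step 9: b b b B B B  =>  b b b b B B   (applied B -> b)
  Step 10: b b b b B B  =>  b b b b B B B   (applied B -> B B)
  Step 11: b b b b B B B  =>  b b b b b B B   (applied B -> b)
  Step 12: b b b b b B B  =>  b b b b b B B B   (applied B -> B B)
  Step 13: b b b b b B B B  =>  b b b b b B B B B   (applied B -> B B)
  Step 14: b b b b b B B B B  =>  b b b b b b B B B   (applied B -> b)
  Step 15: b b b b b b B B B  =>  b b b b b b b B B   (applied B -> b)
  Step 16: b b b b b b b B B  =>  b b b b b b b B B B   (applied B -> B B)
  Step 17: b b b b b b b B B B  =>  b b b b b b b B B B B   (applied B -> B B)
  Step 18: b b b b b b b B B B B  =>  b b b b b b b b B B B   (applied B -> b)
  Step 19: b b b b b b b b B B B  =>  b b b b b b b b b B B   (applied B -> b)
  Step 20: b b b b b b b b b B B  =>  b b b b b b b b b b B   (applied B -> b)
  Step 21: b b b b b b b b b b B  =>  b b b b b b b b b b b   (applied B -> b)
Final yield: b b b b b b b b b b b
Total rewrite steps: 21

21


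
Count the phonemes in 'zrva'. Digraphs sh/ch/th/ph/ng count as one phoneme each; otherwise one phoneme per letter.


Parsing 'zrva' greedily, digraphs first:
  'z' -> consonant phoneme (phonemes so far: 1)
  'r' -> consonant phoneme (phonemes so far: 2)
  'v' -> consonant phoneme (phonemes so far: 3)
  'a' -> vowel phoneme (phonemes so far: 4)
Total phonemes: 4

4


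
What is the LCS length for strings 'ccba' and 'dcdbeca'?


DP table for LCS of 'ccba' and 'dcdbeca':
       d  c  d  b  e  c  a
    0  0  0  0  0  0  0  0
  c 0  0  1  1  1  1  1  1
  c 0  0  1  1  1  1  2  2
  b 0  0  1  1  2  2  2  2
  a 0  0  1  1  2  2  2  3
LCS: 'cca'
LCS length = 3

3


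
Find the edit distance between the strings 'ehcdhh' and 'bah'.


Building DP table for s1='ehcdhh' (len 6) and s2='bah' (len 3):
       b  a  h
    0  1  2  3
  e 1  1  2  3
  h 2  2  2  2
  c 3  3  3  3
  d 4  4  4  4
  h 5  5  5  4
  h 6  6  6  5
Edit distance = dp[6][3] = 5

5


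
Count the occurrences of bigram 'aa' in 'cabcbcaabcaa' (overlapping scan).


Scanning 'cabcbcaabcaa' for bigram 'aa':
  Position 0: 'ca' -> no
  Position 1: 'ab' -> no
  Position 2: 'bc' -> no
  Position 3: 'cb' -> no
  Position 4: 'bc' -> no
  Position 5: 'ca' -> no
  Position 6: 'aa' -> MATCH
  Position 7: 'ab' -> no
  Position 8: 'bc' -> no
  Position 9: 'ca' -> no
  Position 10: 'aa' -> MATCH
Total matches: 2

2


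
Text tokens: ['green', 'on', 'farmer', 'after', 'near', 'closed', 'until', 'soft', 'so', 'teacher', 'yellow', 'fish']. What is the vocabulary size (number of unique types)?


Listing all tokens and tracking unique types:
  Token 1: 'green' -> NEW (unique so far: 1)
  Token 2: 'on' -> NEW (unique so far: 2)
  Token 3: 'farmer' -> NEW (unique so far: 3)
  Token 4: 'after' -> NEW (unique so far: 4)
  Token 5: 'near' -> NEW (unique so far: 5)
  Token 6: 'closed' -> NEW (unique so far: 6)
  Token 7: 'until' -> NEW (unique so far: 7)
  Token 8: 'soft' -> NEW (unique so far: 8)
  Token 9: 'so' -> NEW (unique so far: 9)
  Token 10: 'teacher' -> NEW (unique so far: 10)
  Token 11: 'yellow' -> NEW (unique so far: 11)
  Token 12: 'fish' -> NEW (unique so far: 12)
Unique types: ('after', 'closed', 'farmer', 'fish', 'green', 'near', 'on', 'so', 'soft', 'teacher', 'until', 'yellow')
Vocabulary size: 12

12


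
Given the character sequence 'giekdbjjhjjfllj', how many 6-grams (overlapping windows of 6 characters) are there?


String 'giekdbjjhjjfllj' has length L = 15.
Number of overlapping n-grams = L - n + 1
Substituting: 15 - 6 + 1 = 10

10


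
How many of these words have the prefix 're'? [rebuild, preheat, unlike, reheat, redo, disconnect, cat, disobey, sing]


Checking each word for prefix 're':
  'rebuild' -> YES, starts with 're' (count: 1)
  'preheat' -> no (count: 1)
  'unlike' -> no (count: 1)
  'reheat' -> YES, starts with 're' (count: 2)
  'redo' -> YES, starts with 're' (count: 3)
  'disconnect' -> no (count: 3)
  'cat' -> no (count: 3)
  'disobey' -> no (count: 3)
  'sing' -> no (count: 3)
Total with prefix 're': 3

3


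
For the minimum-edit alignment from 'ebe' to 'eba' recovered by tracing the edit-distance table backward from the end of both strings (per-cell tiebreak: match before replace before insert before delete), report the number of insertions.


Edit distance = 1. Backtracking from cell (3, 3) with preference match > replace > insert > delete,
then listing the resulting alignment 'ebe' -> 'eba' left to right:
  Step 1: keep 'e'
  Step 2: keep 'b'
  Step 3: replace e->a
Total insertions: 0

0


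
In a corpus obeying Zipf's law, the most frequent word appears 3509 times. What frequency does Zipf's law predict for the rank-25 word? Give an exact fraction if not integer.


Zipf's law: freq(rank) = f1 / rank
f1 = 3509, rank = 25
freq = 3509 / 25
GCD(3509, 25) = 1
Simplified: 3509/25

3509/25


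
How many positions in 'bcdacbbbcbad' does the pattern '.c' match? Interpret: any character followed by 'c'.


Pattern: .c means any character followed by 'c'.
Scanning 'bcdacbbbcbad' position-by-position:
  Pos 0: window 'bc' -> MATCH
  Pos 1: window 'cd' -> no
  Pos 2: window 'da' -> no
  Pos 3: window 'ac' -> MATCH
  Pos 4: window 'cb' -> no
  Pos 5: window 'bb' -> no
  Pos 6: window 'bb' -> no
  Pos 7: window 'bc' -> MATCH
  Pos 8: window 'cb' -> no
  Pos 9: window 'ba' -> no
  Pos 10: window 'ad' -> no
  Pos 11: window 'd' -> no
Total matches: 3

3


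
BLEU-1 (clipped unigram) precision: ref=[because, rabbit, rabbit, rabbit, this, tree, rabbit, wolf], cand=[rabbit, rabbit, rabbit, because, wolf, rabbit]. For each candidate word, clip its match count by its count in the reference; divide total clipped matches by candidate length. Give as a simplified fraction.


Reference word counts: {'because': 1, 'rabbit': 4, 'this': 1, 'tree': 1, 'wolf': 1}
Checking each candidate word (with clipping):
  'rabbit' -> in reference (ref count 4, used 1/4) -> match (matches: 1)
  'rabbit' -> in reference (ref count 4, used 2/4) -> match (matches: 2)
  'rabbit' -> in reference (ref count 4, used 3/4) -> match (matches: 3)
  'because' -> in reference (ref count 1, used 1/1) -> match (matches: 4)
  'wolf' -> in reference (ref count 1, used 1/1) -> match (matches: 5)
  'rabbit' -> in reference (ref count 4, used 4/4) -> match (matches: 6)
Clipped matches: 6, Candidate length: 6
Precision = 6/6 = 1

1


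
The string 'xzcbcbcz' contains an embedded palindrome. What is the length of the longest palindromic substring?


Scanning 'xzcbcbcz' for palindromic substrings.
Substring at positions 1-7: 'zcbcbcz'.
Check: reverse('zcbcbcz') = 'zcbcbcz' -> palindrome confirmed.
Neighbouring characters ('x' / '-') break symmetry, so it cannot extend further.
No longer palindromic substring exists; longest length = 7

7


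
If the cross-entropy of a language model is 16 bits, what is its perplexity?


Perplexity formula: PP = 2^H
H = 16
PP = 2^16
PP = 2^16 = 65536

65536


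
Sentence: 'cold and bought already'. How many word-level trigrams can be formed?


Word trigrams from [4] words:
  Trigram 1: (cold and bought)
  Trigram 2: (and bought already)
Total word trigrams: 4 - 2 = 2

2


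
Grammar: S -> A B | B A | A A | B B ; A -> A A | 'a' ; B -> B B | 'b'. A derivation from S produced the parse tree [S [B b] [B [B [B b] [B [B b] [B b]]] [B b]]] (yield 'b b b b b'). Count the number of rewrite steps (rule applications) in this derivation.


Every bracketed nonterminal node [X ...] in the tree is produced by exactly one rule application.
Reading the tree off as a leftmost derivation:
  Step 1: S  =>  B B   (applied S -> B B)
  Step 2: B B  =>  b B   (applied B -> b)
  Step 3: b B  =>  b B B   (applied B -> B B)
  Step 4: b B B  =>  b B B B   (applied B -> B B)
  Step 5: b B B B  =>  b b B B   (applied B -> b)
  Step 6: b b B B  =>  b b B B B   (applied B -> B B)
  Step 7: b b B B B  =>  b b b B B   (applied B -> b)
  Step 8: b b b B B  =>  b b b b B   (applied B -> b)
  Step 9: b b b b B  =>  b b b b b   (applied B -> b)
Final yield: b b b b b
Total rewrite steps: 9

9


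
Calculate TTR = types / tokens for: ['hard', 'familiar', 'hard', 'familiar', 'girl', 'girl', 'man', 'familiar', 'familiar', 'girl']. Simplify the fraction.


Tokens: 10
Unique types: ('familiar', 'girl', 'hard', 'man') = 4
TTR = 4/10
Simplify: divide both by 2 -> 2/5
TTR = 2/5

2/5


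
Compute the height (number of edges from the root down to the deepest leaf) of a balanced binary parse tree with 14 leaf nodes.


In a balanced binary tree with n leaves the deepest leaf is ceil(log2(n)) edges below the root.
log2(14) = 3.8074
ceil(3.8074) = 4
height (edges) = 4

4


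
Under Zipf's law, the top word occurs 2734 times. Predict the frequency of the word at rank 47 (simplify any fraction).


Zipf's law: freq(rank) = f1 / rank
f1 = 2734, rank = 47
freq = 2734 / 47
GCD(2734, 47) = 1
Simplified: 2734/47

2734/47


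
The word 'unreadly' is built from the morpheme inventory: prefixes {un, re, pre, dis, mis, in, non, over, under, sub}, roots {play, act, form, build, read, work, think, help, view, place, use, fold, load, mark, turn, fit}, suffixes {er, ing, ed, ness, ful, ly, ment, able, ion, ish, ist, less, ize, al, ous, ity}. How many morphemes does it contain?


Segmenting 'unreadly' against the inventory:
  'un' -> prefix (morpheme 1)
  'read' -> root (morpheme 2)
  'ly' -> suffix (morpheme 3)
Total morphemes: 3

3


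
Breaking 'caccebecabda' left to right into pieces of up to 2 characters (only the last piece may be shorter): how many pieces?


'caccebecabda' has 12 characters.
Chunking with max size 2:
  Chunk 1: 'ca' (positions 0-1)
  Chunk 2: 'cc' (positions 2-3)
  Chunk 3: 'eb' (positions 4-5)
  Chunk 4: 'ec' (positions 6-7)
  Chunk 5: 'ab' (positions 8-9)
  Chunk 6: 'da' (positions 10-11)
Total chunks: ceil(12 / 2) = 6

6


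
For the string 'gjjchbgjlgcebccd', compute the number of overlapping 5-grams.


String 'gjjchbgjlgcebccd' has length L = 16.
Number of overlapping n-grams = L - n + 1
Substituting: 16 - 5 + 1 = 12

12


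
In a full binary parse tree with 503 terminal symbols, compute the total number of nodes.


Leaf nodes (terminals): 503
Internal nodes = n - 1 = 503 - 1 = 502
Total = leaves + internal = 503 + 502 = 1005

1005


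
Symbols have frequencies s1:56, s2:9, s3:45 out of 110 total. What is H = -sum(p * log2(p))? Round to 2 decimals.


Computing entropy H = -sum(p_i * log2(p_i)):
  s1: p = 56/110 = 0.5091, -p*log2(p) = 0.4959
  s2: p = 9/110 = 0.0818, -p*log2(p) = 0.2955
  s3: p = 45/110 = 0.4091, -p*log2(p) = 0.5275
H = sum of terms = 1.3189
Rounded to 2 decimals: 1.32

1.32


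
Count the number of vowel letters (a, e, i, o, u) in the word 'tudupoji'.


Scanning each character of 'tudupoji':
  Position 1: 't' -> consonant (running count: 0)
  Position 2: 'u' -> vowel (running count: 1)
  Position 3: 'd' -> consonant (running count: 1)
  Position 4: 'u' -> vowel (running count: 2)
  Position 5: 'p' -> consonant (running count: 2)
  Position 6: 'o' -> vowel (running count: 3)
  Position 7: 'j' -> consonant (running count: 3)
  Position 8: 'i' -> vowel (running count: 4)
Total vowels: 4

4


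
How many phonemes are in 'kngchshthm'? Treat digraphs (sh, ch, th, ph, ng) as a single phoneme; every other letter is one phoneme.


Parsing 'kngchshthm' greedily, digraphs first:
  'k' -> consonant phoneme (phonemes so far: 1)
  'ng' -> digraph (1 consonant phoneme) (phonemes so far: 2)
  'ch' -> digraph (1 consonant phoneme) (phonemes so far: 3)
  'sh' -> digraph (1 consonant phoneme) (phonemes so far: 4)
  'th' -> digraph (1 consonant phoneme) (phonemes so far: 5)
  'm' -> consonant phoneme (phonemes so far: 6)
Total phonemes: 6

6


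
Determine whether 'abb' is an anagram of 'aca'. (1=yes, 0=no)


Sort characters of 'abb': 'abb'
Sort characters of 'aca': 'aac'
Sorted forms differ -> they are NOT anagrams
Result: 0

0


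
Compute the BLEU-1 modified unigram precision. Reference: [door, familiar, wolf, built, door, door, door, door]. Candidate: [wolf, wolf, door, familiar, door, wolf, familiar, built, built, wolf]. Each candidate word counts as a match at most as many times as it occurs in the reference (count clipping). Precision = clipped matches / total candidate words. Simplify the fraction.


Reference word counts: {'built': 1, 'door': 5, 'familiar': 1, 'wolf': 1}
Checking each candidate word (with clipping):
  'wolf' -> in reference (ref count 1, used 1/1) -> match (matches: 1)
  'wolf' -> ref count 1 already used up (1/1) -> clipped, no match (matches: 1)
  'door' -> in reference (ref count 5, used 1/5) -> match (matches: 2)
  'familiar' -> in reference (ref count 1, used 1/1) -> match (matches: 3)
  'door' -> in reference (ref count 5, used 2/5) -> match (matches: 4)
  'wolf' -> ref count 1 already used up (1/1) -> clipped, no match (matches: 4)
  'familiar' -> ref count 1 already used up (1/1) -> clipped, no match (matches: 4)
  'built' -> in reference (ref count 1, used 1/1) -> match (matches: 5)
  'built' -> ref count 1 already used up (1/1) -> clipped, no match (matches: 5)
  'wolf' -> ref count 1 already used up (1/1) -> clipped, no match (matches: 5)
Clipped matches: 5, Candidate length: 10
Precision = 5/10 = 1/2

1/2


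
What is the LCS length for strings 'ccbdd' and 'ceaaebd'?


DP table for LCS of 'ccbdd' and 'ceaaebd':
       c  e  a  a  e  b  d
    0  0  0  0  0  0  0  0
  c 0  1  1  1  1  1  1  1
  c 0  1  1  1  1  1  1  1
  b 0  1  1  1  1  1  2  2
  d 0  1  1  1  1  1  2  3
  d 0  1  1  1  1  1  2  3
LCS: 'cbd'
LCS length = 3

3


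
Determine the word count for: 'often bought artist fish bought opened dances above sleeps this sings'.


Counting words by splitting on spaces:
  Word 1: 'often'
  Word 2: 'bought'
  Word 3: 'artist'
  Word 4: 'fish'
  Word 5: 'bought'
  Word 6: 'opened'
  Word 7: 'dances'
  Word 8: 'above'
  Word 9: 'sleeps'
  Word 10: 'this'
  Word 11: 'sings'
Total words: 11

11


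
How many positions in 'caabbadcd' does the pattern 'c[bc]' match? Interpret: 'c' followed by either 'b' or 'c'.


Pattern: c[bc] means 'c' followed by either 'b' or 'c'.
Scanning 'caabbadcd' position-by-position:
  Pos 0: window 'ca' -> no
  Pos 1: window 'aa' -> no
  Pos 2: window 'ab' -> no
  Pos 3: window 'bb' -> no
  Pos 4: window 'ba' -> no
  Pos 5: window 'ad' -> no
  Pos 6: window 'dc' -> no
  Pos 7: window 'cd' -> no
  Pos 8: window 'd' -> no
Total matches: 0

0


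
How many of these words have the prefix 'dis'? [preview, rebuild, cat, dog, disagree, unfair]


Checking each word for prefix 'dis':
  'preview' -> no (count: 0)
  'rebuild' -> no (count: 0)
  'cat' -> no (count: 0)
  'dog' -> no (count: 0)
  'disagree' -> YES, starts with 'dis' (count: 1)
  'unfair' -> no (count: 1)
Total with prefix 'dis': 1

1


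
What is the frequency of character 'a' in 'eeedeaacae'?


Scanning 'eeedeaacae' for 'a':
  Position 5: 'a' -> MATCH (count: 1)
  Position 6: 'a' -> MATCH (count: 2)
  Position 8: 'a' -> MATCH (count: 3)
Total occurrences of 'a': 3

3


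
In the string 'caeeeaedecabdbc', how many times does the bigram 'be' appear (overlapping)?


Scanning 'caeeeaedecabdbc' for bigram 'be':
  Position 0: 'ca' -> no
  Position 1: 'ae' -> no
  Position 2: 'ee' -> no
  Position 3: 'ee' -> no
  Position 4: 'ea' -> no
  Position 5: 'ae' -> no
  Position 6: 'ed' -> no
  Position 7: 'de' -> no
  Position 8: 'ec' -> no
  Position 9: 'ca' -> no
  Position 10: 'ab' -> no
  Position 11: 'bd' -> no
  Position 12: 'db' -> no
  Position 13: 'bc' -> no
Total matches: 0

0


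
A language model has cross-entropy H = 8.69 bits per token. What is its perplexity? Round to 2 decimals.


Perplexity formula: PP = 2^H
H = 8.69
PP = 2^8.69
Decompose: 2^8.69 = 2^8 * 2^0.69
2^8 = 256, 2^0.69 ~ 1.6132835
PP ~ 256 * 1.6132835 = 413.0005760
Rounded to 2 decimals: 413.00

413.00


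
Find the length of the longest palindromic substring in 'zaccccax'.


Scanning 'zaccccax' for palindromic substrings.
Substring at positions 1-6: 'acccca'.
Check: reverse('acccca') = 'acccca' -> palindrome confirmed.
Neighbouring characters ('z' / 'x') break symmetry, so it cannot extend further.
No longer palindromic substring exists; longest length = 6

6


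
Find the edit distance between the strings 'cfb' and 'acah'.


Building DP table for s1='cfb' (len 3) and s2='acah' (len 4):
       a  c  a  h
    0  1  2  3  4
  c 1  1  1  2  3
  f 2  2  2  2  3
  b 3  3  3  3  3
Edit distance = dp[3][4] = 3

3


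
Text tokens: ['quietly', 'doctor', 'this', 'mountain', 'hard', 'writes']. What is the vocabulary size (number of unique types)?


Listing all tokens and tracking unique types:
  Token 1: 'quietly' -> NEW (unique so far: 1)
  Token 2: 'doctor' -> NEW (unique so far: 2)
  Token 3: 'this' -> NEW (unique so far: 3)
  Token 4: 'mountain' -> NEW (unique so far: 4)
  Token 5: 'hard' -> NEW (unique so far: 5)
  Token 6: 'writes' -> NEW (unique so far: 6)
Unique types: ('doctor', 'hard', 'mountain', 'quietly', 'this', 'writes')
Vocabulary size: 6

6


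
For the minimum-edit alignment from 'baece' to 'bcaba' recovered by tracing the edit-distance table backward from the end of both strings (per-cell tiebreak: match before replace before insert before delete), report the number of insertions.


Edit distance = 4. Backtracking from cell (5, 5) with preference match > replace > insert > delete,
then listing the resulting alignment 'baece' -> 'bcaba' left to right:
  Step 1: keep 'b'
  Step 2: replace a->c
  Step 3: replace e->a
  Step 4: replace c->b
  Step 5: replace e->a
Total insertions: 0

0


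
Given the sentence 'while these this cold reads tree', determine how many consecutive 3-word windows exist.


Word trigrams from [6] words:
  Trigram 1: (while these this)
  Trigram 2: (these this cold)
  Trigram 3: (this cold reads)
  Trigram 4: (cold reads tree)
Total word trigrams: 6 - 2 = 4

4


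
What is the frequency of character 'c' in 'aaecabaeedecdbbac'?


Scanning 'aaecabaeedecdbbac' for 'c':
  Position 3: 'c' -> MATCH (count: 1)
  Position 11: 'c' -> MATCH (count: 2)
  Position 16: 'c' -> MATCH (count: 3)
Total occurrences of 'c': 3

3


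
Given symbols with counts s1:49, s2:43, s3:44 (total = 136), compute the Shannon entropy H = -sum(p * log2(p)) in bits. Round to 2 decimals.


Computing entropy H = -sum(p_i * log2(p_i)):
  s1: p = 49/136 = 0.3603, -p*log2(p) = 0.5306
  s2: p = 43/136 = 0.3162, -p*log2(p) = 0.5252
  s3: p = 44/136 = 0.3235, -p*log2(p) = 0.5267
H = sum of terms = 1.5825
Rounded to 2 decimals: 1.58

1.58


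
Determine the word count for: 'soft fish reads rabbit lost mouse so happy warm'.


Counting words by splitting on spaces:
  Word 1: 'soft'
  Word 2: 'fish'
  Word 3: 'reads'
  Word 4: 'rabbit'
  Word 5: 'lost'
  Word 6: 'mouse'
  Word 7: 'so'
  Word 8: 'happy'
  Word 9: 'warm'
Total words: 9

9


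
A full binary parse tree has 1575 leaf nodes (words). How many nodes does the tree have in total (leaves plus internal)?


Leaf nodes (terminals): 1575
Internal nodes = n - 1 = 1575 - 1 = 1574
Total = leaves + internal = 1575 + 1574 = 3149

3149


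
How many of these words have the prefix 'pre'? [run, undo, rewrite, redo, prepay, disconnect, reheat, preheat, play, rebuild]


Checking each word for prefix 'pre':
  'run' -> no (count: 0)
  'undo' -> no (count: 0)
  'rewrite' -> no (count: 0)
  'redo' -> no (count: 0)
  'prepay' -> YES, starts with 'pre' (count: 1)
  'disconnect' -> no (count: 1)
  'reheat' -> no (count: 1)
  'preheat' -> YES, starts with 'pre' (count: 2)
  'play' -> no (count: 2)
  'rebuild' -> no (count: 2)
Total with prefix 'pre': 2

2


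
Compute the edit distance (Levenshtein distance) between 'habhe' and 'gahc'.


Building DP table for s1='habhe' (len 5) and s2='gahc' (len 4):
       g  a  h  c
    0  1  2  3  4
  h 1  1  2  2  3
  a 2  2  1  2  3
  b 3  3  2  2  3
  h 4  4  3  2  3
  e 5  5  4  3  3
Edit distance = dp[5][4] = 3

3


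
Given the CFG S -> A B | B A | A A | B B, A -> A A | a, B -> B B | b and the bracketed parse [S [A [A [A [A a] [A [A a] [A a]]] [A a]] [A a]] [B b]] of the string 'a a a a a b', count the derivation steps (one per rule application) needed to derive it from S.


Every bracketed nonterminal node [X ...] in the tree is produced by exactly one rule application.
Reading the tree off as a leftmost derivation:
  Step 1: S  =>  A B   (applied S -> A B)
  Step 2: A B  =>  A A B   (applied A -> A A)
  Step 3: A A B  =>  A A A B   (applied A -> A A)
  Step 4: A A A B  =>  A A A A B   (applied A -> A A)
  Step 5: A A A A B  =>  a A A A B   (applied A -> a)
  Step 6: a A A A B  =>  a A A A A B   (applied A -> A A)
  Step 7: a A A A A B  =>  a a A A A B   (applied A -> a)
  Step 8: a a A A A B  =>  a a a A A B   (applied A -> a)
  Step 9: a a a A A B  =>  a a a a A B   (applied A -> a)
  Step 10: a a a a A B  =>  a a a a a B   (applied A -> a)
  Step 11: a a a a a B  =>  a a a a a b   (applied B -> b)
Final yield: a a a a a b
Total rewrite steps: 11

11


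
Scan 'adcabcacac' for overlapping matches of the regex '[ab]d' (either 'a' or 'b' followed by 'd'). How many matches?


Pattern: [ab]d means either 'a' or 'b' followed by 'd'.
Scanning 'adcabcacac' position-by-position:
  Pos 0: window 'ad' -> MATCH
  Pos 1: window 'dc' -> no
  Pos 2: window 'ca' -> no
  Pos 3: window 'ab' -> no
  Pos 4: window 'bc' -> no
  Pos 5: window 'ca' -> no
  Pos 6: window 'ac' -> no
  Pos 7: window 'ca' -> no
  Pos 8: window 'ac' -> no
  Pos 9: window 'c' -> no
Total matches: 1

1


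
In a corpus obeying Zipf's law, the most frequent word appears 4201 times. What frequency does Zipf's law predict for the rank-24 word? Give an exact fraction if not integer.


Zipf's law: freq(rank) = f1 / rank
f1 = 4201, rank = 24
freq = 4201 / 24
GCD(4201, 24) = 1
Simplified: 4201/24

4201/24


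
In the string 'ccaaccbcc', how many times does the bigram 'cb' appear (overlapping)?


Scanning 'ccaaccbcc' for bigram 'cb':
  Position 0: 'cc' -> no
  Position 1: 'ca' -> no
  Position 2: 'aa' -> no
  Position 3: 'ac' -> no
  Position 4: 'cc' -> no
  Position 5: 'cb' -> MATCH
  Position 6: 'bc' -> no
  Position 7: 'cc' -> no
Total matches: 1

1


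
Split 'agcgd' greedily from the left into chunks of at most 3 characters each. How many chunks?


'agcgd' has 5 characters.
Chunking with max size 3:
  Chunk 1: 'agc' (positions 0-2)
  Chunk 2: 'gd' (positions 3-4)
Total chunks: ceil(5 / 3) = 2

2


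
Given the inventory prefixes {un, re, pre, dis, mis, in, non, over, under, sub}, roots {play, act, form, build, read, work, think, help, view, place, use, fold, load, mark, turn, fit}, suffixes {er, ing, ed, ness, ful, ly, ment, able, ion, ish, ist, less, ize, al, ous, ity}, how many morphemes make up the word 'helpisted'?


Segmenting 'helpisted' against the inventory:
  'help' -> root (morpheme 1)
  'ist' -> suffix (morpheme 2)
  'ed' -> suffix (morpheme 3)
Total morphemes: 3

3


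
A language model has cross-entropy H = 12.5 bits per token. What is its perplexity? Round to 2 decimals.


Perplexity formula: PP = 2^H
H = 12.5
PP = 2^12.5
Decompose: 2^12.5 = 2^12 * 2^0.5 = 2^12 * sqrt(2)
2^12 = 4096, sqrt(2) ~ 1.4142136
PP ~ 4096 * 1.4142136 = 5792.6189056
Rounded to 2 decimals: 5792.62

5792.62


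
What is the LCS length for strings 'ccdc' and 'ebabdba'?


DP table for LCS of 'ccdc' and 'ebabdba':
       e  b  a  b  d  b  a
    0  0  0  0  0  0  0  0
  c 0  0  0  0  0  0  0  0
  c 0  0  0  0  0  0  0  0
  d 0  0  0  0  0  1  1  1
  c 0  0  0  0  0  1  1  1
LCS: 'd'
LCS length = 1

1


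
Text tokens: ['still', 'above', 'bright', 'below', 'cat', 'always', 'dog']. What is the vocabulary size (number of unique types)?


Listing all tokens and tracking unique types:
  Token 1: 'still' -> NEW (unique so far: 1)
  Token 2: 'above' -> NEW (unique so far: 2)
  Token 3: 'bright' -> NEW (unique so far: 3)
  Token 4: 'below' -> NEW (unique so far: 4)
  Token 5: 'cat' -> NEW (unique so far: 5)
  Token 6: 'always' -> NEW (unique so far: 6)
  Token 7: 'dog' -> NEW (unique so far: 7)
Unique types: ('above', 'always', 'below', 'bright', 'cat', 'dog', 'still')
Vocabulary size: 7

7


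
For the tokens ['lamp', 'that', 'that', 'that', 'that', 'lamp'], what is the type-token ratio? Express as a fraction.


Tokens: 6
Unique types: ('lamp', 'that') = 2
TTR = 2/6
Simplify: divide both by 2 -> 1/3
TTR = 1/3

1/3


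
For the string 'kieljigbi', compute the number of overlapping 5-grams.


String 'kieljigbi' has length L = 9.
Number of overlapping n-grams = L - n + 1
Substituting: 9 - 5 + 1 = 5

5


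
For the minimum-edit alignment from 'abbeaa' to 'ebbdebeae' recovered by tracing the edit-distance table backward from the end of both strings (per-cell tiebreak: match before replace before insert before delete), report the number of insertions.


Edit distance = 5. Backtracking from cell (6, 9) with preference match > replace > insert > delete,
then listing the resulting alignment 'abbeaa' -> 'ebbdebeae' left to right:
  Step 1: insert 'e' [insertion #1]
  Step 2: replace a->b
  Step 3: keep 'b'
  Step 4: insert 'd' [insertion #2]
  Step 5: insert 'e' [insertion #3]
  Step 6: keep 'b'
  Step 7: keep 'e'
  Step 8: keep 'a'
  Step 9: replace a->e
Total insertions: 3

3


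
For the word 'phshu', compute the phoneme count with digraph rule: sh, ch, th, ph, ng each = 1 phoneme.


Parsing 'phshu' greedily, digraphs first:
  'ph' -> digraph (1 consonant phoneme) (phonemes so far: 1)
  'sh' -> digraph (1 consonant phoneme) (phonemes so far: 2)
  'u' -> vowel phoneme (phonemes so far: 3)
Total phonemes: 3

3


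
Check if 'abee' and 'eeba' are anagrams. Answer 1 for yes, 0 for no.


Sort characters of 'abee': 'abee'
Sort characters of 'eeba': 'abee'
Sorted forms match -> they ARE anagrams
Result: 1

1


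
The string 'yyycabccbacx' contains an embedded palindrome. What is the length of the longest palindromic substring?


Scanning 'yyycabccbacx' for palindromic substrings.
Substring at positions 3-10: 'cabccbac'.
Check: reverse('cabccbac') = 'cabccbac' -> palindrome confirmed.
Neighbouring characters ('y' / 'x') break symmetry, so it cannot extend further.
No longer palindromic substring exists; longest length = 8

8


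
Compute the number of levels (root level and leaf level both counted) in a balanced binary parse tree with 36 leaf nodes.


In a balanced binary tree with n leaves the deepest leaf is ceil(log2(n)) edges below the root,
so counting node levels inclusive of root and leaves gives ceil(log2(n)) + 1 levels.
log2(36) = 5.1699
ceil(5.1699) = 6
levels = 6 + 1 = 7

7


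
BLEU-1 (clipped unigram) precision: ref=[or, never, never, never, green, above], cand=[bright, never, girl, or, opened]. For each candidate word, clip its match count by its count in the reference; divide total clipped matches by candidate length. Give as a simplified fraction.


Reference word counts: {'above': 1, 'green': 1, 'never': 3, 'or': 1}
Checking each candidate word (with clipping):
  'bright' -> not in reference -> no match (matches: 0)
  'never' -> in reference (ref count 3, used 1/3) -> match (matches: 1)
  'girl' -> not in reference -> no match (matches: 1)
  'or' -> in reference (ref count 1, used 1/1) -> match (matches: 2)
  'opened' -> not in reference -> no match (matches: 2)
Clipped matches: 2, Candidate length: 5
Precision = 2/5

2/5


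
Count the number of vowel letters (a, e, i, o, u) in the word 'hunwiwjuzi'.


Scanning each character of 'hunwiwjuzi':
  Position 1: 'h' -> consonant (running count: 0)
  Position 2: 'u' -> vowel (running count: 1)
  Position 3: 'n' -> consonant (running count: 1)
  Position 4: 'w' -> consonant (running count: 1)
  Position 5: 'i' -> vowel (running count: 2)
  Position 6: 'w' -> consonant (running count: 2)
  Position 7: 'j' -> consonant (running count: 2)
  Position 8: 'u' -> vowel (running count: 3)
  Position 9: 'z' -> consonant (running count: 3)
  Position 10: 'i' -> vowel (running count: 4)
Total vowels: 4

4


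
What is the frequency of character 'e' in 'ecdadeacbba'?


Scanning 'ecdadeacbba' for 'e':
  Position 0: 'e' -> MATCH (count: 1)
  Position 5: 'e' -> MATCH (count: 2)
Total occurrences of 'e': 2

2


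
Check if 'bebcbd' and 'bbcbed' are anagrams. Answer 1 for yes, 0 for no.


Sort characters of 'bebcbd': 'bbbcde'
Sort characters of 'bbcbed': 'bbbcde'
Sorted forms match -> they ARE anagrams
Result: 1

1


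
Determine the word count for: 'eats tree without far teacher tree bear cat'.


Counting words by splitting on spaces:
  Word 1: 'eats'
  Word 2: 'tree'
  Word 3: 'without'
  Word 4: 'far'
  Word 5: 'teacher'
  Word 6: 'tree'
  Word 7: 'bear'
  Word 8: 'cat'
Total words: 8

8


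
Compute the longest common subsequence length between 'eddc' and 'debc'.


DP table for LCS of 'eddc' and 'debc':
       d  e  b  c
    0  0  0  0  0
  e 0  0  1  1  1
  d 0  1  1  1  1
  d 0  1  1  1  1
  c 0  1  1  1  2
LCS: 'ec'
LCS length = 2

2


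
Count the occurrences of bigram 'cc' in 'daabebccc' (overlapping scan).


Scanning 'daabebccc' for bigram 'cc':
  Position 0: 'da' -> no
  Position 1: 'aa' -> no
  Position 2: 'ab' -> no
  Position 3: 'be' -> no
  Position 4: 'eb' -> no
  Position 5: 'bc' -> no
  Position 6: 'cc' -> MATCH
  Position 7: 'cc' -> MATCH
Total matches: 2

2


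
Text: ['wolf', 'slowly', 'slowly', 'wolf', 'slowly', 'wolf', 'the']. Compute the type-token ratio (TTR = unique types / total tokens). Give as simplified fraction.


Tokens: 7
Unique types: ('slowly', 'the', 'wolf') = 3
TTR = 3/7
Already in lowest terms.

3/7


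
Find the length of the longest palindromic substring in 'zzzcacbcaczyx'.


Scanning 'zzzcacbcaczyx' for palindromic substrings.
Substring at positions 2-10: 'zcacbcacz'.
Check: reverse('zcacbcacz') = 'zcacbcacz' -> palindrome confirmed.
Neighbouring characters ('z' / 'y') break symmetry, so it cannot extend further.
No longer palindromic substring exists; longest length = 9

9


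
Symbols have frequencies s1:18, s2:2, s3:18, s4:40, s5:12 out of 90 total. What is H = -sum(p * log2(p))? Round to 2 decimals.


Computing entropy H = -sum(p_i * log2(p_i)):
  s1: p = 18/90 = 0.2000, -p*log2(p) = 0.4644
  s2: p = 2/90 = 0.0222, -p*log2(p) = 0.1220
  s3: p = 18/90 = 0.2000, -p*log2(p) = 0.4644
  s4: p = 40/90 = 0.4444, -p*log2(p) = 0.5200
  s5: p = 12/90 = 0.1333, -p*log2(p) = 0.3876
H = sum of terms = 1.9584
Rounded to 2 decimals: 1.96

1.96


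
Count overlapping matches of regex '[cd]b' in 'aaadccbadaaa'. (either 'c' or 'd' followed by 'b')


Pattern: [cd]b means either 'c' or 'd' followed by 'b'.
Scanning 'aaadccbadaaa' position-by-position:
  Pos 0: window 'aa' -> no
  Pos 1: window 'aa' -> no
  Pos 2: window 'ad' -> no
  Pos 3: window 'dc' -> no
  Pos 4: window 'cc' -> no
  Pos 5: window 'cb' -> MATCH
  Pos 6: window 'ba' -> no
  Pos 7: window 'ad' -> no
  Pos 8: window 'da' -> no
  Pos 9: window 'aa' -> no
  Pos 10: window 'aa' -> no
  Pos 11: window 'a' -> no
Total matches: 1

1


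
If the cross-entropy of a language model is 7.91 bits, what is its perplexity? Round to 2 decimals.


Perplexity formula: PP = 2^H
H = 7.91
PP = 2^7.91
Decompose: 2^7.91 = 2^7 * 2^0.91
2^7 = 128, 2^0.91 ~ 1.8790455
PP ~ 128 * 1.8790455 = 240.5178240
Rounded to 2 decimals: 240.52

240.52


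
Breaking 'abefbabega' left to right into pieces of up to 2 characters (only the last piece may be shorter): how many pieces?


'abefbabega' has 10 characters.
Chunking with max size 2:
  Chunk 1: 'ab' (positions 0-1)
  Chunk 2: 'ef' (positions 2-3)
  Chunk 3: 'ba' (positions 4-5)
  Chunk 4: 'be' (positions 6-7)
  Chunk 5: 'ga' (positions 8-9)
Total chunks: ceil(10 / 2) = 5

5


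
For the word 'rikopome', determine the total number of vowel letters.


Scanning each character of 'rikopome':
  Position 1: 'r' -> consonant (running count: 0)
  Position 2: 'i' -> vowel (running count: 1)
  Position 3: 'k' -> consonant (running count: 1)
  Position 4: 'o' -> vowel (running count: 2)
  Position 5: 'p' -> consonant (running count: 2)
  Position 6: 'o' -> vowel (running count: 3)
  Position 7: 'm' -> consonant (running count: 3)
  Position 8: 'e' -> vowel (running count: 4)
Total vowels: 4

4


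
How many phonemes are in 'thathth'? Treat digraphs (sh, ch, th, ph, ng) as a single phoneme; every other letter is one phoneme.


Parsing 'thathth' greedily, digraphs first:
  'th' -> digraph (1 consonant phoneme) (phonemes so far: 1)
  'a' -> vowel phoneme (phonemes so far: 2)
  'th' -> digraph (1 consonant phoneme) (phonemes so far: 3)
  'th' -> digraph (1 consonant phoneme) (phonemes so far: 4)
Total phonemes: 4

4


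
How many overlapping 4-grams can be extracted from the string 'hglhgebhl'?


String 'hglhgebhl' has length L = 9.
Number of overlapping n-grams = L - n + 1
Substituting: 9 - 4 + 1 = 6

6


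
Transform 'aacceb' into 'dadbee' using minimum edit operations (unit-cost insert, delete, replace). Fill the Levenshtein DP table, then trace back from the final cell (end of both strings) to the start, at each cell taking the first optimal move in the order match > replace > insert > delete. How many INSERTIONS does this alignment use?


Edit distance = 4. Backtracking from cell (6, 6) with preference match > replace > insert > delete,
then listing the resulting alignment 'aacceb' -> 'dadbee' left to right:
  Step 1: replace a->d
  Step 2: keep 'a'
  Step 3: replace c->d
  Step 4: replace c->b
  Step 5: keep 'e'
  Step 6: replace b->e
Total insertions: 0

0


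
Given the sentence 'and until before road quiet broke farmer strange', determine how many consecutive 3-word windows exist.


Word trigrams from [8] words:
  Trigram 1: (and until before)
  Trigram 2: (until before road)
  Trigram 3: (before road quiet)
  Trigram 4: (road quiet broke)
  Trigram 5: (quiet broke farmer)
  Trigram 6: (broke farmer strange)
Total word trigrams: 8 - 2 = 6

6


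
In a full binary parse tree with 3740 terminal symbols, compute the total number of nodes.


Leaf nodes (terminals): 3740
Internal nodes = n - 1 = 3740 - 1 = 3739
Total = leaves + internal = 3740 + 3739 = 7479

7479


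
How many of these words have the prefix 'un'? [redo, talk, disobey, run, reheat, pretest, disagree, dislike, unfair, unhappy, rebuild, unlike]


Checking each word for prefix 'un':
  'redo' -> no (count: 0)
  'talk' -> no (count: 0)
  'disobey' -> no (count: 0)
  'run' -> no (count: 0)
  'reheat' -> no (count: 0)
  'pretest' -> no (count: 0)
  'disagree' -> no (count: 0)
  'dislike' -> no (count: 0)
  'unfair' -> YES, starts with 'un' (count: 1)
  'unhappy' -> YES, starts with 'un' (count: 2)
  'rebuild' -> no (count: 2)
  'unlike' -> YES, starts with 'un' (count: 3)
Total with prefix 'un': 3

3


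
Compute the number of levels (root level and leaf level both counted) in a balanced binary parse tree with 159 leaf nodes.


In a balanced binary tree with n leaves the deepest leaf is ceil(log2(n)) edges below the root,
so counting node levels inclusive of root and leaves gives ceil(log2(n)) + 1 levels.
log2(159) = 7.3129
ceil(7.3129) = 8
levels = 8 + 1 = 9

9
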